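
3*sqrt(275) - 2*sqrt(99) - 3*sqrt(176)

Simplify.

3*sqrt(275) = 15*sqrt(11); 2*sqrt(99) = 6*sqrt(11); 3*sqrt(176) = 12*sqrt(11)
Combine: (15 - 6 - 12)·sqrt(11) = -3*sqrt(11)

-3*sqrt(11)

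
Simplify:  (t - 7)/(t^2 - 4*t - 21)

1/(t + 3)

Factor: t^2 - 4*t - 21 = (t + 3)*(t - 7)
Cancel the common factor (t - 7).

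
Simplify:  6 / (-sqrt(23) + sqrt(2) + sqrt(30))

Group as (sqrt(2) + sqrt(30)) - sqrt(23); multiply by (sqrt(2) + sqrt(30)) + sqrt(23), then rationalise the remaining surd.

(-18*sqrt(23) - 10*sqrt(30) + 102*sqrt(2) + 8*sqrt(345))/53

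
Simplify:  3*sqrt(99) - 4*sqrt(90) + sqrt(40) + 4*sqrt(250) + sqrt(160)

3*sqrt(99) = 9*sqrt(11); 4*sqrt(90) = 12*sqrt(10); sqrt(40) = 2*sqrt(10); 4*sqrt(250) = 20*sqrt(10); sqrt(160) = 4*sqrt(10)

9*sqrt(11) + 14*sqrt(10)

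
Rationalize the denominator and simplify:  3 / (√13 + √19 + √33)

(-2*√8151 - √33 + 27*√19 + 39*√13)/329

Group as (√13 + √33) + √19; multiply by (√13 + √33) - √19, then rationalise the remaining surd.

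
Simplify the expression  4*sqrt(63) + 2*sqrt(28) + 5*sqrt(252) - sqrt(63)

43*sqrt(7)

4*sqrt(63) = 12*sqrt(7); 2*sqrt(28) = 4*sqrt(7); 5*sqrt(252) = 30*sqrt(7); sqrt(63) = 3*sqrt(7)
Combine: (12 + 4 + 30 - 3)·sqrt(7) = 43*sqrt(7)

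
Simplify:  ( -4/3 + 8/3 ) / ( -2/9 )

Numerator: -4/3 + 8/3 = 4/3
Denominator: -2/9 = -2/9
Divide: (4/3) · (-9/2) = -6

-6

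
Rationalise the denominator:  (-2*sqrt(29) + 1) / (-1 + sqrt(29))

Multiply numerator and denominator by -sqrt(29) - 1.
Denominator becomes -28; numerator becomes sqrt(29) + 57.

(-57 - sqrt(29))/28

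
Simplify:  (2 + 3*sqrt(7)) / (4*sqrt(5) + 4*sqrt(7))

(-3*sqrt(35) - 2*sqrt(5) + 2*sqrt(7) + 21)/8

Multiply numerator and denominator by -4*sqrt(5) + 4*sqrt(7).
Denominator becomes 32; numerator becomes -12*sqrt(35) - 8*sqrt(5) + 8*sqrt(7) + 84.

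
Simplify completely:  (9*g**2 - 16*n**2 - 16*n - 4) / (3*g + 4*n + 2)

3*g - 4*n - 2

9*g**2 - 16*n**2 - 16*n - 4 factors as (3*g - 4*n - 2)*(3*g + 4*n + 2).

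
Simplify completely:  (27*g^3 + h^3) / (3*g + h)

Factor as (a+b)(a^2-ab+b^2) with a=(3*g), b=h.

9*g^2 - 3*g*h + h^2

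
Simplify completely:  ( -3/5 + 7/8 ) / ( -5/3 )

Numerator: -3/5 + 7/8 = 11/40
Denominator: -5/3 = -5/3
Divide: (11/40) · (-3/5) = -33/200

-33/200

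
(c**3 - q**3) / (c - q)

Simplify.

Apply the difference-of-cubes factorisation and cancel (c - q).

c**2 + c*q + q**2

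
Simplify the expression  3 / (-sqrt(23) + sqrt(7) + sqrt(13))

Group as (sqrt(7) + sqrt(13)) - sqrt(23); multiply by (sqrt(7) + sqrt(13)) + sqrt(23), then rationalise the remaining surd.

(9*sqrt(23) + 51*sqrt(13) + 87*sqrt(7) + 6*sqrt(2093))/355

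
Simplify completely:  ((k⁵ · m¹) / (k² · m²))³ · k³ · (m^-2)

k^12/m⁵

Inside the bracket: k³ · (m^-1)
Raise to the power 3: k⁹ · (m^-3)
Multiply by k³ · (m^-2): add exponents.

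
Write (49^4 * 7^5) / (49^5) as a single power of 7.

49^4 = 7^8; 7^5 = 7^5; 49^5 = 7^10
Combine exponents: 7^3

7^3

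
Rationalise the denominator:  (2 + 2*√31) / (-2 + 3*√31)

Multiply numerator and denominator by -3*√31 - 2.
Denominator becomes -275; numerator becomes -190 - 10*√31.

(2*√31 + 38)/55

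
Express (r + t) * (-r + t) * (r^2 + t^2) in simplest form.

-r^4 + t^4

Pair the conjugate factors: (t+r)(t-r) = -r^2 + t^2, then repeat with the next factor.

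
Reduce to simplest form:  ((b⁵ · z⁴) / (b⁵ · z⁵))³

Inside the bracket: (z^-1)
Raise to the power 3: (z^-3)

z^(-3)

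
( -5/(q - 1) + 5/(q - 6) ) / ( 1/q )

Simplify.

Numerator: -5/(q - 1) + 5/(q - 6) = 25/(q^2 - 7*q + 6)
Denominator: 1/q = 1/q
Divide: (25/(q^2 - 7*q + 6)) · (q) = 25*q/(q^2 - 7*q + 6)

25*q/(q^2 - 7*q + 6)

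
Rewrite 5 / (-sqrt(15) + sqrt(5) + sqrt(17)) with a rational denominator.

(-35*sqrt(15) + 15*sqrt(17) + 135*sqrt(5) + 50*sqrt(51))/291

Group as (sqrt(5) + sqrt(17)) - sqrt(15); multiply by (sqrt(5) + sqrt(17)) + sqrt(15), then rationalise the remaining surd.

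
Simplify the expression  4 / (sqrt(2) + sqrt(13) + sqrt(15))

(-sqrt(390) + 2*sqrt(13) + 13*sqrt(2))/13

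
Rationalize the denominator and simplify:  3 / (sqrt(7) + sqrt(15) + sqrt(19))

(-2*sqrt(1995) + 3*sqrt(19) + 11*sqrt(15) + 27*sqrt(7))/137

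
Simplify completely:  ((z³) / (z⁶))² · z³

Inside the bracket: (z^-3)
Raise to the power 2: (z^-6)
Multiply by z³: add exponents.

z^(-3)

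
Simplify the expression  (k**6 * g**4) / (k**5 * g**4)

k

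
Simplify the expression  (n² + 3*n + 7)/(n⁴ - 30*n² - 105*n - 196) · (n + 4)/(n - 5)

1/(n² - 12*n + 35)

Factor: n⁴ - 30*n² - 105*n - 196 = (n + 4)·(n - 7)·(n² + 3*n + 7)
Cancel the common factors (n² + 3*n + 7), (n + 4).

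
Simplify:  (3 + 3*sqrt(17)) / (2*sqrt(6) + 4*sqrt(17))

(-3*sqrt(102) - 3*sqrt(6) + 6*sqrt(17) + 102)/124

Multiply numerator and denominator by -2*sqrt(6) + 4*sqrt(17).
Denominator becomes 248; numerator becomes -6*sqrt(102) - 6*sqrt(6) + 12*sqrt(17) + 204.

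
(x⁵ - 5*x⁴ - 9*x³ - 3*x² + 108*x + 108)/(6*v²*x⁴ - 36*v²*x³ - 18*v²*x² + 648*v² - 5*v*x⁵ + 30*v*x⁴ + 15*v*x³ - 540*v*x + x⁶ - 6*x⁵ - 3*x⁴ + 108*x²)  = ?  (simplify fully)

(x + 1)/(6*v² - 5*v*x + x²)

Factor: x⁵ - 5*x⁴ - 9*x³ - 3*x² + 108*x + 108 = (x - 6)·(x - 3)·(x + 1)·(x² + 3*x + 6);  6*v²*x⁴ - 36*v²*x³ - 18*v²*x² + 648*v² - 5*v*x⁵ + 30*v*x⁴ + 15*v*x³ - 540*v*x + x⁶ - 6*x⁵ - 3*x⁴ + 108*x² = (-3*v + x)·(-2*v + x)·(x - 6)·(x² + 3*x + 6)·(x - 3)
Cancel the common factors (x² + 3*x + 6), (x - 6), (x - 3).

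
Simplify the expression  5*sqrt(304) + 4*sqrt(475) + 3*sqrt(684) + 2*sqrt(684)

70*sqrt(19)

5*sqrt(304) = 20*sqrt(19); 4*sqrt(475) = 20*sqrt(19); 3*sqrt(684) = 18*sqrt(19); 2*sqrt(684) = 12*sqrt(19)
Combine: (20 + 20 + 18 + 12)·sqrt(19) = 70*sqrt(19)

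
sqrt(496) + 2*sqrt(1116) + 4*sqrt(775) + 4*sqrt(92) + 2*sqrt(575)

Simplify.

18*sqrt(23) + 36*sqrt(31)

sqrt(496) = 4*sqrt(31); 2*sqrt(1116) = 12*sqrt(31); 4*sqrt(775) = 20*sqrt(31); 4*sqrt(92) = 8*sqrt(23); 2*sqrt(575) = 10*sqrt(23)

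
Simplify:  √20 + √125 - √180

√20 = 2*√5; √125 = 5*√5; √180 = 6*√5
Combine: (2 + 5 - 6)·√5 = √5

√5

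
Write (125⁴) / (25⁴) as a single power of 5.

125⁴ = 5^12; 25⁴ = 5^8
Combine exponents: 5^4

5^4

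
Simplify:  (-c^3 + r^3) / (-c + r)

c^2 + c*r + r^2

Factor as (a-b)(a^2+ab+b^2) with a=r, b=c.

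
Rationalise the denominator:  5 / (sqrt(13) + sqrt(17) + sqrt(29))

Group as (sqrt(13) + sqrt(17)) + sqrt(29); multiply by (sqrt(13) + sqrt(17)) - sqrt(29), then rationalise the remaining surd.

(-10*sqrt(6409) + 5*sqrt(29) + 125*sqrt(17) + 165*sqrt(13))/883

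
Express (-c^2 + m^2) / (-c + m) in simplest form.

c + m

Factor m^2 - c^2 and cancel (-c + m).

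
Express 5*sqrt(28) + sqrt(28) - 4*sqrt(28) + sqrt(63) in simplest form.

7*sqrt(7)

5*sqrt(28) = 10*sqrt(7); sqrt(28) = 2*sqrt(7); 4*sqrt(28) = 8*sqrt(7); sqrt(63) = 3*sqrt(7)
Combine: (10 + 2 - 8 + 3)·sqrt(7) = 7*sqrt(7)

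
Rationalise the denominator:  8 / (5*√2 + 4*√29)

(-20*√2 + 16*√29)/207

Multiply numerator and denominator by -5*√2 + 4*√29.
Denominator becomes 414; numerator becomes -40*√2 + 32*√29.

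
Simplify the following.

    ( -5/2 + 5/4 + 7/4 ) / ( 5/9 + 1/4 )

18/29

Numerator: -5/2 + 5/4 + 7/4 = 1/2
Denominator: 5/9 + 1/4 = 29/36
Divide: (1/2) · (36/29) = 18/29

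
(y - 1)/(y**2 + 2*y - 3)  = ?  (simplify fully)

1/(y + 3)

Factor: y**2 + 2*y - 3 = (y - 1)*(y + 3)
Cancel the common factor (y - 1).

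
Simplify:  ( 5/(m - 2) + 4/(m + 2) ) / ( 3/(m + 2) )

(9*m + 2)/(3*m - 6)

Numerator: 5/(m - 2) + 4/(m + 2) = (9*m + 2)/(m^2 - 4)
Denominator: 3/(m + 2) = 3/(m + 2)
Divide: ((9*m + 2)/(m^2 - 4)) · (m/3 + 2/3) = (9*m + 2)/(3*m - 6)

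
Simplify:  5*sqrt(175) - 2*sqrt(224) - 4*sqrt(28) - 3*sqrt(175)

-8*sqrt(14) + 2*sqrt(7)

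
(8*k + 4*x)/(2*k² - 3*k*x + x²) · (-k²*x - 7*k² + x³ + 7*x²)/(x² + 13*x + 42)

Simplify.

Factor: 8*k + 4*x = 4·(2*k + x);  2*k² - 3*k*x + x² = (-2*k + x)·(-k + x);  -k²*x - 7*k² + x³ + 7*x² = (-k + x)·(x + 7)·(k + x);  x² + 13*x + 42 = (x + 6)·(x + 7)
Cancel the common factors (-k + x), (x + 7).

(8*k² + 12*k*x + 4*x²)/(-2*k*x - 12*k + x² + 6*x)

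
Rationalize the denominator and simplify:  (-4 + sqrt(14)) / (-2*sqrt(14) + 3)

(-16 + 5*sqrt(14))/47

Multiply numerator and denominator by 3 + 2*sqrt(14).
Denominator becomes -47; numerator becomes -5*sqrt(14) + 16.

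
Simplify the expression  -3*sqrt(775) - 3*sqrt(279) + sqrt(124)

3*sqrt(775) = 15*sqrt(31); 3*sqrt(279) = 9*sqrt(31); sqrt(124) = 2*sqrt(31)
Combine: (-15 - 9 + 2)·sqrt(31) = -22*sqrt(31)

-22*sqrt(31)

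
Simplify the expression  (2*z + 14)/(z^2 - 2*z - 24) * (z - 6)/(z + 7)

2/(z + 4)

Factor: 2*z + 14 = 2*(z + 7);  z^2 - 2*z - 24 = (z + 4)*(z - 6)
Cancel the common factors (z + 7), (z - 6).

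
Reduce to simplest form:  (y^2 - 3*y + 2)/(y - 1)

y - 2

Factor: y^2 - 3*y + 2 = (y - 1)*(y - 2)
Cancel the common factor (y - 1).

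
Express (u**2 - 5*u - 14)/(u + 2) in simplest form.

u - 7

Factor: u**2 - 5*u - 14 = (u + 2)*(u - 7)
Cancel the common factor (u + 2).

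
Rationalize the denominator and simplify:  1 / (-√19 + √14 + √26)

(-21*√19 + 7*√26 + 31*√14 + 4*√1729)/1015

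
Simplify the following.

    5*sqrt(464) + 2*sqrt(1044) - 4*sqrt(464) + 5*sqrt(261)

5*sqrt(464) = 20*sqrt(29); 2*sqrt(1044) = 12*sqrt(29); 4*sqrt(464) = 16*sqrt(29); 5*sqrt(261) = 15*sqrt(29)
Combine: (20 + 12 - 16 + 15)·sqrt(29) = 31*sqrt(29)

31*sqrt(29)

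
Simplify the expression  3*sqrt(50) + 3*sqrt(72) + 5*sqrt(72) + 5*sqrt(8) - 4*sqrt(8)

3*sqrt(50) = 15*sqrt(2); 3*sqrt(72) = 18*sqrt(2); 5*sqrt(72) = 30*sqrt(2); 5*sqrt(8) = 10*sqrt(2); 4*sqrt(8) = 8*sqrt(2)
Combine: (15 + 18 + 30 + 10 - 8)·sqrt(2) = 65*sqrt(2)

65*sqrt(2)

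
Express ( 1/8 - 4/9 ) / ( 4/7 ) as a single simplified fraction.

-161/288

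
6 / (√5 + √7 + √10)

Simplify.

(-15*√14 + 3*√10 + 12*√7 + 18*√5)/34

Group as (√7 + √10) + √5; multiply by (√7 + √10) - √5, then rationalise the remaining surd.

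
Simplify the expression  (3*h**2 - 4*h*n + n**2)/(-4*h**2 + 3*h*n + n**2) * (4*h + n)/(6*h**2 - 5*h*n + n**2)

Factor: 3*h**2 - 4*h*n + n**2 = (-3*h + n)*(-h + n);  -4*h**2 + 3*h*n + n**2 = (-h + n)*(4*h + n);  6*h**2 - 5*h*n + n**2 = (-3*h + n)*(-2*h + n)
Cancel the common factors (-h + n), (4*h + n), (-3*h + n).

-1/(2*h - n)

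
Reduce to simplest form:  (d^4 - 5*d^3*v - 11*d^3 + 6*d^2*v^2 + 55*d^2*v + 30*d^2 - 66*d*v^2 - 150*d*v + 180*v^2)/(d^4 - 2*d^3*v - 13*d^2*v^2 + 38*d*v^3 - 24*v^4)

(-d^2 + 11*d - 30)/(-d^2 - 3*d*v + 4*v^2)

Factor: d^4 - 5*d^3*v - 11*d^3 + 6*d^2*v^2 + 55*d^2*v + 30*d^2 - 66*d*v^2 - 150*d*v + 180*v^2 = (d - 5)*(d - 3*v)*(d - 6)*(d - 2*v);  d^4 - 2*d^3*v - 13*d^2*v^2 + 38*d*v^3 - 24*v^4 = (d - v)*(d + 4*v)*(d - 3*v)*(d - 2*v)
Cancel the common factors (d - 3*v), (d - 2*v).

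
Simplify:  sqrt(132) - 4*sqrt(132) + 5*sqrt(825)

19*sqrt(33)

sqrt(132) = 2*sqrt(33); 4*sqrt(132) = 8*sqrt(33); 5*sqrt(825) = 25*sqrt(33)
Combine: (2 - 8 + 25)·sqrt(33) = 19*sqrt(33)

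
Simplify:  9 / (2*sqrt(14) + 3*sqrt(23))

(-18*sqrt(14) + 27*sqrt(23))/151

Multiply numerator and denominator by -3*sqrt(23) + 2*sqrt(14).
Denominator becomes -151; numerator becomes -27*sqrt(23) + 18*sqrt(14).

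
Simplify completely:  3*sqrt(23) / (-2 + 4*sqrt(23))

Multiply numerator and denominator by -4*sqrt(23) - 2.
Denominator becomes -364; numerator becomes -276 - 6*sqrt(23).

(3*sqrt(23) + 138)/182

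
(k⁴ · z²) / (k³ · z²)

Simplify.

Quotient: k¹

k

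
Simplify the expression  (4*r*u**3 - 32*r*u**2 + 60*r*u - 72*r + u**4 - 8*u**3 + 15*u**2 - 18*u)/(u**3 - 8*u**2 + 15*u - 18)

4*r + u

Factor: 4*r*u**3 - 32*r*u**2 + 60*r*u - 72*r + u**4 - 8*u**3 + 15*u**2 - 18*u = (4*r + u)*(u - 6)*(u**2 - 2*u + 3);  u**3 - 8*u**2 + 15*u - 18 = (u - 6)*(u**2 - 2*u + 3)
Cancel the common factors (u**2 - 2*u + 3), (u - 6).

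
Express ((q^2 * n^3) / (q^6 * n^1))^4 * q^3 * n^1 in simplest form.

n^9/q^13

Inside the bracket: (q^-4) * n^2
Raise to the power 4: (q^-16) * n^8
Multiply by q^3 * n^1: add exponents.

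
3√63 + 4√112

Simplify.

3√63 = 9*√7; 4√112 = 16*√7
Combine: (9 + 16)·√7 = 25*√7

25*√7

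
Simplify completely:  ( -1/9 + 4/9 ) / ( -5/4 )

-4/15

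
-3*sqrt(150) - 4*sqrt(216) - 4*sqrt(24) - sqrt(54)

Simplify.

-50*sqrt(6)

3*sqrt(150) = 15*sqrt(6); 4*sqrt(216) = 24*sqrt(6); 4*sqrt(24) = 8*sqrt(6); sqrt(54) = 3*sqrt(6)
Combine: (-15 - 24 - 8 - 3)·sqrt(6) = -50*sqrt(6)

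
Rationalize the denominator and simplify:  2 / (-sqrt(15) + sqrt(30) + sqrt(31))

(-23*sqrt(15) + 7*sqrt(31) + 8*sqrt(30) + 15*sqrt(62))/401

Group as (sqrt(30) + sqrt(31)) - sqrt(15); multiply by (sqrt(30) + sqrt(31)) + sqrt(15), then rationalise the remaining surd.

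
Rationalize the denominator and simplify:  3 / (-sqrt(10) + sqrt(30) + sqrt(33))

Group as (sqrt(30) + sqrt(33)) - sqrt(10); multiply by (sqrt(30) + sqrt(33)) + sqrt(10), then rationalise the remaining surd.

(-159*sqrt(10) + 21*sqrt(33) + 39*sqrt(30) + 180*sqrt(11))/1151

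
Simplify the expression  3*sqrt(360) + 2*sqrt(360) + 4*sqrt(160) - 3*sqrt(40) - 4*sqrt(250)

20*sqrt(10)

3*sqrt(360) = 18*sqrt(10); 2*sqrt(360) = 12*sqrt(10); 4*sqrt(160) = 16*sqrt(10); 3*sqrt(40) = 6*sqrt(10); 4*sqrt(250) = 20*sqrt(10)
Combine: (18 + 12 + 16 - 6 - 20)·sqrt(10) = 20*sqrt(10)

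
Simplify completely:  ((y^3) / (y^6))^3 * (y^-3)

Inside the bracket: (y^-3)
Raise to the power 3: (y^-9)
Multiply by (y^-3): add exponents.

y^(-12)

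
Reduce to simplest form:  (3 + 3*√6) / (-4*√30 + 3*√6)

Multiply numerator and denominator by 3*√6 + 4*√30.
Denominator becomes -426; numerator becomes 9*√6 + 54 + 12*√30 + 72*√5.

(-24*√5 - 4*√30 - 18 - 3*√6)/142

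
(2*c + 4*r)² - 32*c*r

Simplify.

After expansion: 4*c² - 16*c*r + 16*r² — a perfect-square trinomial.

4*(c - 2*r)²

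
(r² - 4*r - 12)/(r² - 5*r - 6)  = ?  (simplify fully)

(r + 2)/(r + 1)

Factor: r² - 4*r - 12 = (r + 2)·(r - 6);  r² - 5*r - 6 = (r - 6)·(r + 1)
Cancel the common factor (r - 6).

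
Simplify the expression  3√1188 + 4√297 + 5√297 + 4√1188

3√1188 = 18*√33; 4√297 = 12*√33; 5√297 = 15*√33; 4√1188 = 24*√33
Combine: (18 + 12 + 15 + 24)·√33 = 69*√33

69*√33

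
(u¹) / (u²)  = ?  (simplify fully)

1/u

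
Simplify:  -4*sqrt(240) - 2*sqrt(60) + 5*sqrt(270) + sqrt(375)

4*sqrt(240) = 16*sqrt(15); 2*sqrt(60) = 4*sqrt(15); 5*sqrt(270) = 15*sqrt(30); sqrt(375) = 5*sqrt(15)

-15*sqrt(15) + 15*sqrt(30)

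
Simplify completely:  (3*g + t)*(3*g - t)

(3*g)**2 - (t)**2 = 9*g**2 - t**2.

9*g**2 - t**2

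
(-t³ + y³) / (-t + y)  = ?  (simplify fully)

Factor as (a-b)(a^2+ab+b^2) with a=y, b=t.

t² + t*y + y²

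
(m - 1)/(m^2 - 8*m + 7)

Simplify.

1/(m - 7)

Factor: m^2 - 8*m + 7 = (m - 1)*(m - 7)
Cancel the common factor (m - 1).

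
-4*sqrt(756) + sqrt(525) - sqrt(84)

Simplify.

4*sqrt(756) = 24*sqrt(21); sqrt(525) = 5*sqrt(21); sqrt(84) = 2*sqrt(21)
Combine: (-24 + 5 - 2)·sqrt(21) = -21*sqrt(21)

-21*sqrt(21)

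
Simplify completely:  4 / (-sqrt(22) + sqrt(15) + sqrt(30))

Group as (sqrt(15) + sqrt(30)) - sqrt(22); multiply by (sqrt(15) + sqrt(30)) + sqrt(22), then rationalise the remaining surd.

(-92*sqrt(22) + 28*sqrt(30) + 148*sqrt(15) + 240*sqrt(11))/1271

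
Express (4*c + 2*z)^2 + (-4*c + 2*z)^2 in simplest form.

32*c^2 + 8*z^2

Only the even-power cross terms survive.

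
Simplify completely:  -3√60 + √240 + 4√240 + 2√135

3√60 = 6*√15; √240 = 4*√15; 4√240 = 16*√15; 2√135 = 6*√15
Combine: (-6 + 4 + 16 + 6)·√15 = 20*√15

20*√15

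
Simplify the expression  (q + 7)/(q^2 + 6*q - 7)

1/(q - 1)

Factor: q^2 + 6*q - 7 = (q - 1)*(q + 7)
Cancel the common factor (q + 7).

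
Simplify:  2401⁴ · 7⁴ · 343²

2401⁴ = 7^16; 7⁴ = 7^4; 343² = 7^6
Combine exponents: 7^26

7^26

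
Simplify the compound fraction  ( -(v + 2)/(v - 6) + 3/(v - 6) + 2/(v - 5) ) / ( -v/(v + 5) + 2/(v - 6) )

(v**3 - 3*v**2 - 23*v + 85)/(v**3 - 13*v**2 + 30*v + 50)

Numerator: -(v + 2)/(v - 6) + 3/(v - 6) + 2/(v - 5) = (-v**2 + 8*v - 17)/(v**2 - 11*v + 30)
Denominator: -v/(v + 5) + 2/(v - 6) = (-v**2 + 8*v + 10)/(v**2 - v - 30)
Divide: ((-v**2 + 8*v - 17)/(v**2 - 11*v + 30)) · ((v**2 - v - 30)/(-v**2 + 8*v + 10)) = (v**3 - 3*v**2 - 23*v + 85)/(v**3 - 13*v**2 + 30*v + 50)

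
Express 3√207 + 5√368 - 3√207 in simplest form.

20*√23

3√207 = 9*√23; 5√368 = 20*√23; 3√207 = 9*√23
Combine: (9 + 20 - 9)·√23 = 20*√23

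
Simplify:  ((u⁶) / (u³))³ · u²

Inside the bracket: u³
Raise to the power 3: u⁹
Multiply by u²: add exponents.

u^11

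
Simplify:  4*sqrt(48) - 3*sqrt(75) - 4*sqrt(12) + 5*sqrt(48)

13*sqrt(3)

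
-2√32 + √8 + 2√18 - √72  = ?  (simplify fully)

2√32 = 8*√2; √8 = 2*√2; 2√18 = 6*√2; √72 = 6*√2
Combine: (-8 + 2 + 6 - 6)·√2 = -6*√2

-6*√2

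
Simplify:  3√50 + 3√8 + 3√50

3√50 = 15*√2; 3√8 = 6*√2; 3√50 = 15*√2
Combine: (15 + 6 + 15)·√2 = 36*√2

36*√2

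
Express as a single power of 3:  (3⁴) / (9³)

3^(-2)

3⁴ = 3^4; 9³ = 3^6
Combine exponents: 3^(-2)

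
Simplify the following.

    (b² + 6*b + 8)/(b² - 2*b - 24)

(b + 2)/(b - 6)

Factor: b² + 6*b + 8 = (b + 4)·(b + 2);  b² - 2*b - 24 = (b - 6)·(b + 4)
Cancel the common factor (b + 4).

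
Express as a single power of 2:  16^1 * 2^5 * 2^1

2^10

16^1 = 2^4; 2^5 = 2^5; 2^1 = 2^1
Combine exponents: 2^10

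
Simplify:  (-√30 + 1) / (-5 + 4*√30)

Multiply numerator and denominator by -4*√30 - 5.
Denominator becomes -455; numerator becomes √30 + 115.

(-115 - √30)/455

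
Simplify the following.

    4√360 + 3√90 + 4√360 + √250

4√360 = 24*√10; 3√90 = 9*√10; 4√360 = 24*√10; √250 = 5*√10
Combine: (24 + 9 + 24 + 5)·√10 = 62*√10

62*√10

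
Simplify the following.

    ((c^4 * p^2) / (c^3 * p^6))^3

Inside the bracket: c^1 * (p^-4)
Raise to the power 3: c^3 * (p^-12)

c^3/p^12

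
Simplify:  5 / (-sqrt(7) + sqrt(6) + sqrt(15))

(-35*sqrt(7) - 5*sqrt(15) + 40*sqrt(6) + 15*sqrt(70))/82

Group as (sqrt(6) + sqrt(15)) - sqrt(7); multiply by (sqrt(6) + sqrt(15)) + sqrt(7), then rationalise the remaining surd.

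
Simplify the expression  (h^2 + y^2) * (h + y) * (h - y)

Telescope via difference of squares: (h+y)(h-y) = h^2 - y^2, then repeat with the next factor.

h^4 - y^4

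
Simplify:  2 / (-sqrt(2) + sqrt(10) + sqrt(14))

(-11*sqrt(2) - sqrt(14) + 3*sqrt(10) + 2*sqrt(70))/19

Group as (sqrt(10) + sqrt(14)) - sqrt(2); multiply by (sqrt(10) + sqrt(14)) + sqrt(2), then rationalise the remaining surd.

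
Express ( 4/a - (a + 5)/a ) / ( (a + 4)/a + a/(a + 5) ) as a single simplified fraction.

Numerator: 4/a - (a + 5)/a = (-a - 1)/a
Denominator: (a + 4)/a + a/(a + 5) = (2*a² + 9*a + 20)/(a² + 5*a)
Divide: ((-a - 1)/a) · ((a² + 5*a)/(2*a² + 9*a + 20)) = (-a² - 6*a - 5)/(2*a² + 9*a + 20)

(-a² - 6*a - 5)/(2*a² + 9*a + 20)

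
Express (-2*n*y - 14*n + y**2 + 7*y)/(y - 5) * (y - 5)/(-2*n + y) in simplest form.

Factor: -2*n*y - 14*n + y**2 + 7*y = (y + 7)*(-2*n + y)
Cancel the common factors (y - 5), (-2*n + y).

y + 7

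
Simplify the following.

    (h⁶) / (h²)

Quotient: h⁴

h⁴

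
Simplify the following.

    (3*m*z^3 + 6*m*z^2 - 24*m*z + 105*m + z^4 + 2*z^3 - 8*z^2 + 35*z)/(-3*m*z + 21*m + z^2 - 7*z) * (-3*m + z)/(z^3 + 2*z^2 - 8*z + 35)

Factor: 3*m*z^3 + 6*m*z^2 - 24*m*z + 105*m + z^4 + 2*z^3 - 8*z^2 + 35*z = (z^2 - 3*z + 7)*(z + 5)*(3*m + z);  -3*m*z + 21*m + z^2 - 7*z = (-3*m + z)*(z - 7);  z^3 + 2*z^2 - 8*z + 35 = (z + 5)*(z^2 - 3*z + 7)
Cancel the common factors (z^2 - 3*z + 7), (-3*m + z), (z + 5).

(3*m + z)/(z - 7)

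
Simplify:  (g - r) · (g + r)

g² - r²

Telescope via difference of squares: (g+r)(g-r) = g² - r².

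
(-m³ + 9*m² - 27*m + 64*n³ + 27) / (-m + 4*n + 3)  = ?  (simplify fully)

Apply the difference-of-cubes factorisation and cancel (-m + 4*n + 3).

m² + 4*m*n - 6*m + 16*n² - 12*n + 9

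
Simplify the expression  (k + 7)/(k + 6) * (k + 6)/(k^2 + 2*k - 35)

1/(k - 5)

Factor: k^2 + 2*k - 35 = (k - 5)*(k + 7)
Cancel the common factors (k + 7), (k + 6).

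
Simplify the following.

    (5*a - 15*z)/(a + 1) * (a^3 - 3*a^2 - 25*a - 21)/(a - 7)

Factor: 5*a - 15*z = 5*(a - 3*z);  a^3 - 3*a^2 - 25*a - 21 = (a + 3)*(a - 7)*(a + 1)
Cancel the common factors (a + 1), (a - 7).

5*a^2 - 15*a*z + 15*a - 45*z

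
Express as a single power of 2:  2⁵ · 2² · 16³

2⁵ = 2^5; 2² = 2^2; 16³ = 2^12
Combine exponents: 2^19

2^19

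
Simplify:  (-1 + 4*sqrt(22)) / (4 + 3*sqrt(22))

Multiply numerator and denominator by -3*sqrt(22) + 4.
Denominator becomes -182; numerator becomes -268 + 19*sqrt(22).

(-19*sqrt(22) + 268)/182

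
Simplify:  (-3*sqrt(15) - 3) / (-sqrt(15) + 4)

-15*sqrt(15) - 57

Multiply numerator and denominator by sqrt(15) + 4.
Denominator becomes 1; numerator becomes -15*sqrt(15) - 57.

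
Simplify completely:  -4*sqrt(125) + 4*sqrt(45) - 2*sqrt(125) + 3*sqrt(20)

-12*sqrt(5)

4*sqrt(125) = 20*sqrt(5); 4*sqrt(45) = 12*sqrt(5); 2*sqrt(125) = 10*sqrt(5); 3*sqrt(20) = 6*sqrt(5)
Combine: (-20 + 12 - 10 + 6)·sqrt(5) = -12*sqrt(5)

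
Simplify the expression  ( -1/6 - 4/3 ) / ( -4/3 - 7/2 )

Numerator: -1/6 - 4/3 = -3/2
Denominator: -4/3 - 7/2 = -29/6
Divide: (-3/2) · (-6/29) = 9/29

9/29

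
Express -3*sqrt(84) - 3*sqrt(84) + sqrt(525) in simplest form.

-7*sqrt(21)

3*sqrt(84) = 6*sqrt(21); 3*sqrt(84) = 6*sqrt(21); sqrt(525) = 5*sqrt(21)
Combine: (-6 - 6 + 5)·sqrt(21) = -7*sqrt(21)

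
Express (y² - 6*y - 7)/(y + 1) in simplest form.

y - 7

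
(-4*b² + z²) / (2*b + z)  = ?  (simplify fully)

-4*b² + z² factors as (-2*b + z)*(2*b + z).

-2*b + z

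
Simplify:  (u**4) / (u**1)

u**3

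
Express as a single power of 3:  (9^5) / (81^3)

3^(-2)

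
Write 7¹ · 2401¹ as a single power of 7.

7^5

7¹ = 7^1; 2401¹ = 7^4
Combine exponents: 7^5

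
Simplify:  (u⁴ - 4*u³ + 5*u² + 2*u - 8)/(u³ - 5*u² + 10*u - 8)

u + 1

Factor: u⁴ - 4*u³ + 5*u² + 2*u - 8 = (u - 2)·(u² - 3*u + 4)·(u + 1);  u³ - 5*u² + 10*u - 8 = (u² - 3*u + 4)·(u - 2)
Cancel the common factors (u² - 3*u + 4), (u - 2).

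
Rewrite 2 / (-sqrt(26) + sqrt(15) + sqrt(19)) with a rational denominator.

(-4*sqrt(26) + 11*sqrt(19) + 15*sqrt(15) + sqrt(7410))/269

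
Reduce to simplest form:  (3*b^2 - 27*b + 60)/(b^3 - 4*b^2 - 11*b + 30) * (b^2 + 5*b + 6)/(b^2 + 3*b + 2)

(3*b - 12)/(b^2 - b - 2)

Factor: 3*b^2 - 27*b + 60 = 3*(b - 5)*(b - 4);  b^3 - 4*b^2 - 11*b + 30 = (b - 2)*(b + 3)*(b - 5);  b^2 + 5*b + 6 = (b + 2)*(b + 3);  b^2 + 3*b + 2 = (b + 2)*(b + 1)
Cancel the common factors (b + 2), (b + 3), (b - 5).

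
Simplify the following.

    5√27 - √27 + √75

17*√3

5√27 = 15*√3; √27 = 3*√3; √75 = 5*√3
Combine: (15 - 3 + 5)·√3 = 17*√3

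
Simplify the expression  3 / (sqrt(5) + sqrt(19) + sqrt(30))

(-15*sqrt(114) - 9*sqrt(30) + 24*sqrt(19) + 66*sqrt(5))/172

Group as (sqrt(19) + sqrt(30)) + sqrt(5); multiply by (sqrt(19) + sqrt(30)) - sqrt(5), then rationalise the remaining surd.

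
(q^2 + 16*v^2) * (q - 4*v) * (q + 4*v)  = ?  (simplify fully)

q^4 - 256*v^4

Pair the conjugate factors: (q+(4*v))(q-(4*v)) = q^2 - 16*v^2, then repeat with the next factor.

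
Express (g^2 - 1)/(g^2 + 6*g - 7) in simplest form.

(g + 1)/(g + 7)

Factor: g^2 - 1 = (g - 1)*(g + 1);  g^2 + 6*g - 7 = (g + 7)*(g - 1)
Cancel the common factor (g - 1).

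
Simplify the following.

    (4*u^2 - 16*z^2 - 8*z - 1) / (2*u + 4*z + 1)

4*u^2 - 16*z^2 - 8*z - 1 factors as -(-2*u + 4*z + 1)*(2*u + 4*z + 1).

2*u - 4*z - 1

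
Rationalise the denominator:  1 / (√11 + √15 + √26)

(-√4290 + 11*√15 + 15*√11)/330

Group as (√11 + √26) + √15; multiply by (√11 + √26) - √15, then rationalise the remaining surd.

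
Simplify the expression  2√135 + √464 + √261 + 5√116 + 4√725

2√135 = 6*√15; √464 = 4*√29; √261 = 3*√29; 5√116 = 10*√29; 4√725 = 20*√29

6*√15 + 37*√29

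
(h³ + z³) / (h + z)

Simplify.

h² - h*z + z²

Factor as (a+b)(a^2-ab+b^2) with a=z, b=h.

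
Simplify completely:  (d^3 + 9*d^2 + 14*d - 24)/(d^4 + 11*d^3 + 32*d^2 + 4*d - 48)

Factor: d^3 + 9*d^2 + 14*d - 24 = (d + 6)*(d + 4)*(d - 1);  d^4 + 11*d^3 + 32*d^2 + 4*d - 48 = (d - 1)*(d + 6)*(d + 4)*(d + 2)
Cancel the common factors (d - 1), (d + 6), (d + 4).

1/(d + 2)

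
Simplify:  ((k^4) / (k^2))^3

Inside the bracket: k^2
Raise to the power 3: k^6

k^6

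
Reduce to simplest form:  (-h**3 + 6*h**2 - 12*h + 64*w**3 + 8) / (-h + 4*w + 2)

(4*w)**3 - (h - 2)**3 = (-h + 4*w + 2)(h**2 + 4*h*w - 4*h + 16*w**2 - 8*w + 4).

h**2 + 4*h*w - 4*h + 16*w**2 - 8*w + 4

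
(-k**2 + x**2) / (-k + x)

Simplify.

-k**2 + x**2 factors as (-k + x)*(k + x).

k + x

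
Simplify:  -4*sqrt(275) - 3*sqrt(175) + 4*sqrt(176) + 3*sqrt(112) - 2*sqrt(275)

-14*sqrt(11) - 3*sqrt(7)

4*sqrt(275) = 20*sqrt(11); 3*sqrt(175) = 15*sqrt(7); 4*sqrt(176) = 16*sqrt(11); 3*sqrt(112) = 12*sqrt(7); 2*sqrt(275) = 10*sqrt(11)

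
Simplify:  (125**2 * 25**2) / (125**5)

5**(-5)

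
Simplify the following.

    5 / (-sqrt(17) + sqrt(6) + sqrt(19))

(-20*sqrt(17) + 10*sqrt(19) + 75*sqrt(6) + 5*sqrt(1938))/196

Group as (sqrt(6) + sqrt(19)) - sqrt(17); multiply by (sqrt(6) + sqrt(19)) + sqrt(17), then rationalise the remaining surd.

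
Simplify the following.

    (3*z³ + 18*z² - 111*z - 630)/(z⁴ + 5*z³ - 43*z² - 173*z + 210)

Factor: 3*z³ + 18*z² - 111*z - 630 = 3·(z - 6)·(z + 7)·(z + 5);  z⁴ + 5*z³ - 43*z² - 173*z + 210 = (z + 5)·(z + 7)·(z - 1)·(z - 6)
Cancel the common factors (z + 5), (z + 7), (z - 6).

3/(z - 1)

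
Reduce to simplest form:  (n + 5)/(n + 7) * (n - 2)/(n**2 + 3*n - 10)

1/(n + 7)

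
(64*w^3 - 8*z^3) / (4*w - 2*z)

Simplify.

16*w^2 + 8*w*z + 4*z^2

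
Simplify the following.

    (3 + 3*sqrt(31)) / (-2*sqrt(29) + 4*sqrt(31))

(3*sqrt(29) + 6*sqrt(31) + 3*sqrt(899) + 186)/190

Multiply numerator and denominator by 2*sqrt(29) + 4*sqrt(31).
Denominator becomes 380; numerator becomes 6*sqrt(29) + 12*sqrt(31) + 6*sqrt(899) + 372.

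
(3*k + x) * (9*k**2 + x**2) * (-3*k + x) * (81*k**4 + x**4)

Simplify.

Pair the conjugate factors: (x+(3*k))(x-(3*k)) = -9*k**2 + x**2, then repeat with the next factor.

-6561*k**8 + x**8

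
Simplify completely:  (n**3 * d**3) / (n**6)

d**3/n**3

Quotient: (n**-3) * d**3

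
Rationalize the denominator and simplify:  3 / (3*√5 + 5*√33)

(-3*√5 + 5*√33)/260

Multiply numerator and denominator by -3*√5 + 5*√33.
Denominator becomes 780; numerator becomes -9*√5 + 15*√33.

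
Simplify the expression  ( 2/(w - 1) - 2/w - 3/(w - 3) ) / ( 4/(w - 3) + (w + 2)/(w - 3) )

(-3*w**2 + 5*w - 6)/(w**3 + 5*w**2 - 6*w)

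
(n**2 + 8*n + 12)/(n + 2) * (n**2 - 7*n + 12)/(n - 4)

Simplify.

n**2 + 3*n - 18

Factor: n**2 + 8*n + 12 = (n + 6)*(n + 2);  n**2 - 7*n + 12 = (n - 3)*(n - 4)
Cancel the common factors (n - 4), (n + 2).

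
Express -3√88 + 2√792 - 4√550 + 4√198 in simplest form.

-2*√22

3√88 = 6*√22; 2√792 = 12*√22; 4√550 = 20*√22; 4√198 = 12*√22
Combine: (-6 + 12 - 20 + 12)·√22 = -2*√22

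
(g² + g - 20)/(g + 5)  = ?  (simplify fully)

Factor: g² + g - 20 = (g - 4)·(g + 5)
Cancel the common factor (g + 5).

g - 4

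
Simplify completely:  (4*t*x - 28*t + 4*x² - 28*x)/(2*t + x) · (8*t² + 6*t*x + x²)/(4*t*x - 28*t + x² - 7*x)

4*t + 4*x

Factor: 4*t*x - 28*t + 4*x² - 28*x = 4·(x - 7)·(t + x);  8*t² + 6*t*x + x² = (2*t + x)·(4*t + x);  4*t*x - 28*t + x² - 7*x = (x - 7)·(4*t + x)
Cancel the common factors (x - 7), (4*t + x), (2*t + x).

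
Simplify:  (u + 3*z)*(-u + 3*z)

-u^2 + 9*z^2

Product of conjugates: (P+Q)(P-Q) = P^2 - Q^2.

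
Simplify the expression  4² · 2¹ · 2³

4² = 2^4; 2¹ = 2^1; 2³ = 2^3
Combine exponents: 2^8

2^8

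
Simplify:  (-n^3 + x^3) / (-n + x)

n^2 + n*x + x^2

x^3 - n^3 = (-n + x)(n^2 + n*x + x^2).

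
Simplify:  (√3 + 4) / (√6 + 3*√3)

(-4*√6 - 3*√2 + 9 + 12*√3)/21

Multiply numerator and denominator by -√6 + 3*√3.
Denominator becomes 21; numerator becomes -4*√6 - 3*√2 + 9 + 12*√3.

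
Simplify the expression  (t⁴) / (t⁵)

Quotient: (t^-1)

1/t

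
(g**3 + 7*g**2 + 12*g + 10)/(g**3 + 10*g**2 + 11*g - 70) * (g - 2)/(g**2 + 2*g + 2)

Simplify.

Factor: g**3 + 7*g**2 + 12*g + 10 = (g + 5)*(g**2 + 2*g + 2);  g**3 + 10*g**2 + 11*g - 70 = (g - 2)*(g + 5)*(g + 7)
Cancel the common factors (g**2 + 2*g + 2), (g - 2), (g + 5).

1/(g + 7)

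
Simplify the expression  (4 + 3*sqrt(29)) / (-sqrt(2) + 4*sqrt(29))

Multiply numerator and denominator by sqrt(2) + 4*sqrt(29).
Denominator becomes 462; numerator becomes 4*sqrt(2) + 3*sqrt(58) + 16*sqrt(29) + 348.

(4*sqrt(2) + 3*sqrt(58) + 16*sqrt(29) + 348)/462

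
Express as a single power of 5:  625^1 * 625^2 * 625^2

625^1 = 5^4; 625^2 = 5^8; 625^2 = 5^8
Combine exponents: 5^20

5^20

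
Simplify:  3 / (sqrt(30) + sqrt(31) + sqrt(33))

(-9*sqrt(3410) + 42*sqrt(33) + 48*sqrt(31) + 51*sqrt(30))/1468

Group as (sqrt(30) + sqrt(33)) + sqrt(31); multiply by (sqrt(30) + sqrt(33)) - sqrt(31), then rationalise the remaining surd.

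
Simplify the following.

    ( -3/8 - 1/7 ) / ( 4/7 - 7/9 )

261/104

Numerator: -3/8 - 1/7 = -29/56
Denominator: 4/7 - 7/9 = -13/63
Divide: (-29/56) · (-63/13) = 261/104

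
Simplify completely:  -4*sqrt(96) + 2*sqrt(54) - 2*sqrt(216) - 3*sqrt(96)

4*sqrt(96) = 16*sqrt(6); 2*sqrt(54) = 6*sqrt(6); 2*sqrt(216) = 12*sqrt(6); 3*sqrt(96) = 12*sqrt(6)
Combine: (-16 + 6 - 12 - 12)·sqrt(6) = -34*sqrt(6)

-34*sqrt(6)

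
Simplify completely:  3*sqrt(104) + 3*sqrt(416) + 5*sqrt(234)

3*sqrt(104) = 6*sqrt(26); 3*sqrt(416) = 12*sqrt(26); 5*sqrt(234) = 15*sqrt(26)
Combine: (6 + 12 + 15)·sqrt(26) = 33*sqrt(26)

33*sqrt(26)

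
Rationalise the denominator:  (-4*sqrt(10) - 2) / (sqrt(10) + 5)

(-6*sqrt(10) + 10)/5

Multiply numerator and denominator by -sqrt(10) + 5.
Denominator becomes 15; numerator becomes -18*sqrt(10) + 30.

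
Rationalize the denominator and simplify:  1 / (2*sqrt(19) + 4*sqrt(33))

(-sqrt(19) + 2*sqrt(33))/226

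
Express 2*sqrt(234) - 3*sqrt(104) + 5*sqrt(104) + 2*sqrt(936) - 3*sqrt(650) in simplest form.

7*sqrt(26)

2*sqrt(234) = 6*sqrt(26); 3*sqrt(104) = 6*sqrt(26); 5*sqrt(104) = 10*sqrt(26); 2*sqrt(936) = 12*sqrt(26); 3*sqrt(650) = 15*sqrt(26)
Combine: (6 - 6 + 10 + 12 - 15)·sqrt(26) = 7*sqrt(26)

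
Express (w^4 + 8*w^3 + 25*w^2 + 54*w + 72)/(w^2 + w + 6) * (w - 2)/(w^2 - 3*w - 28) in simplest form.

(w^2 + w - 6)/(w - 7)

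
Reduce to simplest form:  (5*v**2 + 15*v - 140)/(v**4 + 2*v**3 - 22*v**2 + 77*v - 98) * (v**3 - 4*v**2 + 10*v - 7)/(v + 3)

(5*v**2 - 25*v + 20)/(v**2 + v - 6)

Factor: 5*v**2 + 15*v - 140 = 5*(v + 7)*(v - 4);  v**4 + 2*v**3 - 22*v**2 + 77*v - 98 = (v**2 - 3*v + 7)*(v + 7)*(v - 2);  v**3 - 4*v**2 + 10*v - 7 = (v - 1)*(v**2 - 3*v + 7)
Cancel the common factors (v**2 - 3*v + 7), (v + 7).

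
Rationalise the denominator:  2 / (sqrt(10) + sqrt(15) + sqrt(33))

(-15*sqrt(22) - 4*sqrt(33) + 14*sqrt(15) + 19*sqrt(10))/134

Group as (sqrt(15) + sqrt(33)) + sqrt(10); multiply by (sqrt(15) + sqrt(33)) - sqrt(10), then rationalise the remaining surd.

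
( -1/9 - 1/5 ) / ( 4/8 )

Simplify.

Numerator: -1/9 - 1/5 = -14/45
Denominator: 4/8 = 1/2
Divide: (-14/45) · (2) = -28/45

-28/45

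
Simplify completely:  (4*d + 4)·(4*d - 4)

16*d² - 16

Product of conjugates: (P+Q)(P-Q) = P^2 - Q^2.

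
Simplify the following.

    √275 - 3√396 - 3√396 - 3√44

√275 = 5*√11; 3√396 = 18*√11; 3√396 = 18*√11; 3√44 = 6*√11
Combine: (5 - 18 - 18 - 6)·√11 = -37*√11

-37*√11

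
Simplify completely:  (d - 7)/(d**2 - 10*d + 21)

1/(d - 3)

Factor: d**2 - 10*d + 21 = (d - 7)*(d - 3)
Cancel the common factor (d - 7).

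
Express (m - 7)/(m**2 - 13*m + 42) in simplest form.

1/(m - 6)

Factor: m**2 - 13*m + 42 = (m - 7)*(m - 6)
Cancel the common factor (m - 7).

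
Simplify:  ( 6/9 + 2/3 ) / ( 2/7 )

Numerator: 6/9 + 2/3 = 4/3
Denominator: 2/7 = 2/7
Divide: (4/3) · (7/2) = 14/3

14/3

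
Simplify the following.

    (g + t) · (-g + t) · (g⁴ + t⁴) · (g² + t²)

-g⁸ + t⁸

Telescope via difference of squares: (t+g)(t-g) = -g² + t², then repeat with the next factor.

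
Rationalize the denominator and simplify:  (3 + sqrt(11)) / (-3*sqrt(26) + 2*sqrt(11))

(-3*sqrt(286) - 9*sqrt(26) - 22 - 6*sqrt(11))/190

Multiply numerator and denominator by 2*sqrt(11) + 3*sqrt(26).
Denominator becomes -190; numerator becomes 6*sqrt(11) + 22 + 9*sqrt(26) + 3*sqrt(286).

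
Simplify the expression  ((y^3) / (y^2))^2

y^2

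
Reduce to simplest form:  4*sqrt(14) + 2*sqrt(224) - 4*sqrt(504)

-12*sqrt(14)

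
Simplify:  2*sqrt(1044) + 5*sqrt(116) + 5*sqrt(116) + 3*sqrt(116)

2*sqrt(1044) = 12*sqrt(29); 5*sqrt(116) = 10*sqrt(29); 5*sqrt(116) = 10*sqrt(29); 3*sqrt(116) = 6*sqrt(29)

38*sqrt(29)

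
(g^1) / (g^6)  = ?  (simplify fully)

g^(-5)

Quotient: (g^-5)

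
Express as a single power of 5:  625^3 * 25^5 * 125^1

5^25

625^3 = 5^12; 25^5 = 5^10; 125^1 = 5^3
Combine exponents: 5^25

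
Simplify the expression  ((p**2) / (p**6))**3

Inside the bracket: (p**-4)
Raise to the power 3: (p**-12)

p**(-12)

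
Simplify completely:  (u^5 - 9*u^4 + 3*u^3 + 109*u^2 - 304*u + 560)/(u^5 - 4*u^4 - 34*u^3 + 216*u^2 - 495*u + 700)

(u^2 - 3*u - 28)/(u^2 + 2*u - 35)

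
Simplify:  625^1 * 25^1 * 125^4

625^1 = 5^4; 25^1 = 5^2; 125^4 = 5^12
Combine exponents: 5^18

5^18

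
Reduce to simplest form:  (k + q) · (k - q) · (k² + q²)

(k+q)(k-q) = k² - q²; continue pairing.

k⁴ - q⁴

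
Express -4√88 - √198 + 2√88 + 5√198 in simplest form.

8*√22

4√88 = 8*√22; √198 = 3*√22; 2√88 = 4*√22; 5√198 = 15*√22
Combine: (-8 - 3 + 4 + 15)·√22 = 8*√22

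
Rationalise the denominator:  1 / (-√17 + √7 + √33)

(-23*√17 - 9*√33 + 43*√7 + 2*√3927)/395

Group as (√7 + √33) - √17; multiply by (√7 + √33) + √17, then rationalise the remaining surd.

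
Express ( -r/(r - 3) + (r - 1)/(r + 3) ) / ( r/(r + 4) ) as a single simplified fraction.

(-7*r² - 25*r + 12)/(r³ - 9*r)

Numerator: -r/(r - 3) + (r - 1)/(r + 3) = (-7*r + 3)/(r² - 9)
Denominator: r/(r + 4) = r/(r + 4)
Divide: ((-7*r + 3)/(r² - 9)) · ((r + 4)/r) = (-7*r² - 25*r + 12)/(r³ - 9*r)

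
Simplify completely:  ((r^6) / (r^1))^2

Inside the bracket: r^5
Raise to the power 2: r^10

r^10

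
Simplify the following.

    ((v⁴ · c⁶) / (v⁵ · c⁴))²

Inside the bracket: (v^-1) · c²
Raise to the power 2: (v^-2) · c⁴

c⁴/v²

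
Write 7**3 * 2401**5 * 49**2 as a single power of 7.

7**3 = 7**3; 2401**5 = 7**20; 49**2 = 7**4
Combine exponents: 7**27

7**27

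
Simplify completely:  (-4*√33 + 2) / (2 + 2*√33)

(-67 + 3*√33)/32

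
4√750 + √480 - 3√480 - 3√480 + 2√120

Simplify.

4*√30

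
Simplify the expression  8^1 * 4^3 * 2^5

8^1 = 2^3; 4^3 = 2^6; 2^5 = 2^5
Combine exponents: 2^14

2^14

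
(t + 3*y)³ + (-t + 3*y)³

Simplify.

18*y*(t² + 3*y²)

Only the even-power cross terms survive.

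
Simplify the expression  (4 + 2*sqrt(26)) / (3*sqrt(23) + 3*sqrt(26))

(-2*sqrt(598) - 4*sqrt(23) + 4*sqrt(26) + 52)/9

Multiply numerator and denominator by -3*sqrt(23) + 3*sqrt(26).
Denominator becomes 27; numerator becomes -6*sqrt(598) - 12*sqrt(23) + 12*sqrt(26) + 156.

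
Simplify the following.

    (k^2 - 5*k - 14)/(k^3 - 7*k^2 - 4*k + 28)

Factor: k^2 - 5*k - 14 = (k + 2)*(k - 7);  k^3 - 7*k^2 - 4*k + 28 = (k - 2)*(k + 2)*(k - 7)
Cancel the common factors (k + 2), (k - 7).

1/(k - 2)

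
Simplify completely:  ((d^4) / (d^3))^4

Inside the bracket: d^1
Raise to the power 4: d^4

d^4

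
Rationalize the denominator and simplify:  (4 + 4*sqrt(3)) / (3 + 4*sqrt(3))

Multiply numerator and denominator by -4*sqrt(3) + 3.
Denominator becomes -39; numerator becomes -36 - 4*sqrt(3).

(4*sqrt(3) + 36)/39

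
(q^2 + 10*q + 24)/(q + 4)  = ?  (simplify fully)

q + 6

Factor: q^2 + 10*q + 24 = (q + 6)*(q + 4)
Cancel the common factor (q + 4).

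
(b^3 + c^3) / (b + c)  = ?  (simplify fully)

Factor as (a+b)(a^2-ab+b^2) with a=b, b=c.

b^2 - b*c + c^2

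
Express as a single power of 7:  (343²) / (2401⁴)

343² = 7^6; 2401⁴ = 7^16
Combine exponents: 7^(-10)

7^(-10)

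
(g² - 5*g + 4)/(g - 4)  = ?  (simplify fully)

g - 1

Factor: g² - 5*g + 4 = (g - 4)·(g - 1)
Cancel the common factor (g - 4).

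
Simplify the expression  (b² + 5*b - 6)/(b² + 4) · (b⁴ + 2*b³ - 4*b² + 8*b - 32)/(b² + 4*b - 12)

b² + 3*b - 4

Factor: b² + 5*b - 6 = (b + 6)·(b - 1);  b⁴ + 2*b³ - 4*b² + 8*b - 32 = (b + 4)·(b - 2)·(b² + 4);  b² + 4*b - 12 = (b + 6)·(b - 2)
Cancel the common factors (b² + 4), (b + 6), (b - 2).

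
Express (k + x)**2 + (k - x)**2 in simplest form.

Only the even-power cross terms survive.

2*k**2 + 2*x**2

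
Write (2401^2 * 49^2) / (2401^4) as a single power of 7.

7^(-4)

2401^2 = 7^8; 49^2 = 7^4; 2401^4 = 7^16
Combine exponents: 7^(-4)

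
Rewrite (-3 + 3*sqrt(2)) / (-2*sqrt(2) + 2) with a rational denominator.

Multiply numerator and denominator by 2 + 2*sqrt(2).
Denominator becomes -4; numerator becomes 6.

-3/2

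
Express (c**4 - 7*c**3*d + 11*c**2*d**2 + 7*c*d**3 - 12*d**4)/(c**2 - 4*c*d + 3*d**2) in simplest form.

c**2 - 3*c*d - 4*d**2

Factor: c**4 - 7*c**3*d + 11*c**2*d**2 + 7*c*d**3 - 12*d**4 = (c - 3*d)*(c - d)*(c + d)*(c - 4*d);  c**2 - 4*c*d + 3*d**2 = (c - d)*(c - 3*d)
Cancel the common factors (c - d), (c - 3*d).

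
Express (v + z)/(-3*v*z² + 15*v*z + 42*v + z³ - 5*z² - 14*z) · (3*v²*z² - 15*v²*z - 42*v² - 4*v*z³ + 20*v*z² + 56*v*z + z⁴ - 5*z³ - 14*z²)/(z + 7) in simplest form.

(-v² + z²)/(z + 7)

Factor: -3*v*z² + 15*v*z + 42*v + z³ - 5*z² - 14*z = (z - 7)·(-3*v + z)·(z + 2);  3*v²*z² - 15*v²*z - 42*v² - 4*v*z³ + 20*v*z² + 56*v*z + z⁴ - 5*z³ - 14*z² = (-v + z)·(z - 7)·(-3*v + z)·(z + 2)
Cancel the common factors (-3*v + z), (z - 7), (z + 2).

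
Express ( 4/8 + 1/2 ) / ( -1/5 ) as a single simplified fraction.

Numerator: 4/8 + 1/2 = 1
Denominator: -1/5 = -1/5
Divide: (1) · (-5) = -5

-5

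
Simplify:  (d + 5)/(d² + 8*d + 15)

Factor: d² + 8*d + 15 = (d + 5)·(d + 3)
Cancel the common factor (d + 5).

1/(d + 3)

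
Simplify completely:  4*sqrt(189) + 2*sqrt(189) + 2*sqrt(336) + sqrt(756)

32*sqrt(21)

4*sqrt(189) = 12*sqrt(21); 2*sqrt(189) = 6*sqrt(21); 2*sqrt(336) = 8*sqrt(21); sqrt(756) = 6*sqrt(21)
Combine: (12 + 6 + 8 + 6)·sqrt(21) = 32*sqrt(21)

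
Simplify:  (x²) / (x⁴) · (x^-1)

Quotient: (x^-2)
Multiply by (x^-1): add exponents.

x^(-3)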